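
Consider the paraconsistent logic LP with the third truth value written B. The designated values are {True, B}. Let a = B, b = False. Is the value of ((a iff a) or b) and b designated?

No

a iff a = B iff B = B
(a iff a) or b = B or False = B
((a iff a) or b) and b = B and False = False
False ∉ {True, B}.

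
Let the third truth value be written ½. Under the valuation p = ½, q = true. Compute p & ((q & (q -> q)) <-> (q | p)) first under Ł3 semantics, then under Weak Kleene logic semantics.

½; ½

In Ł3: q -> q = true -> true = true
q & (q -> q) = true & true = true
q | p = true | ½ = true
(q & (q -> q)) <-> (q | p) = true <-> true = true
p & ((q & (q -> q)) <-> (q | p)) = ½ & true = ½
In Weak Kleene logic: q -> q = true -> true = true
q & (q -> q) = true & true = true
q | p = true | ½ = ½
(q & (q -> q)) <-> (q | p) = true <-> ½ = ½
p & ((q & (q -> q)) <-> (q | p)) = ½ & ½ = ½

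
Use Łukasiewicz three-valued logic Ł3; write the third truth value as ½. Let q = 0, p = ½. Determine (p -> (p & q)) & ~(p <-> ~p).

0

p & q = ½ & 0 = 0
p -> (p & q) = ½ -> 0 = ½  [min(1, 1−½+0)]
~p = ~½ = ½
p <-> ~p = ½ <-> ½ = 1
~(p <-> ~p) = ~1 = 0
(p -> (p & q)) & ~(p <-> ~p) = ½ & 0 = 0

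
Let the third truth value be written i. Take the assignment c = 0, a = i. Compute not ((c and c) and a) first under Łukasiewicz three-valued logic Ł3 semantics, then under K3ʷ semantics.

In Łukasiewicz three-valued logic Ł3: c and c = 0 and 0 = 0
(c and c) and a = 0 and i = 0
not ((c and c) and a) = not 0 = 1
In K3ʷ: c and c = 0 and 0 = 0
(c and c) and a = 0 and i = i
not ((c and c) and a) = not i = i
They differ because Łukasiewicz three-valued logic Ł3 and K3ʷ treat i differently under the binary connectives.

1; i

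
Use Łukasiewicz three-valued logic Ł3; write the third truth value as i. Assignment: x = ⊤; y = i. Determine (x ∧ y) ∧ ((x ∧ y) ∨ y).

x ∧ y = ⊤ ∧ i = i
x ∧ y = ⊤ ∧ i = i
(x ∧ y) ∨ y = i ∨ i = i
(x ∧ y) ∧ ((x ∧ y) ∨ y) = i ∧ i = i

i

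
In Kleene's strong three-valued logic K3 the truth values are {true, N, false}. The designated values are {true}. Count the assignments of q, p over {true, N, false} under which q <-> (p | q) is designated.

4

Designated under: (q=true, p=true); (q=true, p=N); (q=true, p=false); (q=false, p=false).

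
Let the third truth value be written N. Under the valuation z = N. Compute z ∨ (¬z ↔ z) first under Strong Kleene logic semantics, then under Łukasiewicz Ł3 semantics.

N; T

In Strong Kleene logic: ¬z = ¬N = N
¬z ↔ z = N ↔ N = N
z ∨ (¬z ↔ z) = N ∨ N = N
In Łukasiewicz Ł3: ¬z = ¬N = N
¬z ↔ z = N ↔ N = T  [1 − |½−½|]
z ∨ (¬z ↔ z) = N ∨ T = T
They differ because Strong Kleene logic and Łukasiewicz Ł3 treat N differently under implication.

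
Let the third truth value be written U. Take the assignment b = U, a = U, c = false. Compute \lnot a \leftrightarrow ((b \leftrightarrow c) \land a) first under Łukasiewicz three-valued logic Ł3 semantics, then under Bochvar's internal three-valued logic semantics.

In Łukasiewicz three-valued logic Ł3: \lnot a = \lnot U = U
b \leftrightarrow c = U \leftrightarrow false = U  [1 − |½−0|]
(b \leftrightarrow c) \land a = U \land U = U
\lnot a \leftrightarrow ((b \leftrightarrow c) \land a) = U \leftrightarrow U = true
In Bochvar's internal three-valued logic: \lnot a = \lnot U = U
b \leftrightarrow c = U \leftrightarrow false = U
(b \leftrightarrow c) \land a = U \land U = U
\lnot a \leftrightarrow ((b \leftrightarrow c) \land a) = U \leftrightarrow U = U
They differ because Łukasiewicz three-valued logic Ł3 and Bochvar's internal three-valued logic treat U differently under the binary connectives.

true; U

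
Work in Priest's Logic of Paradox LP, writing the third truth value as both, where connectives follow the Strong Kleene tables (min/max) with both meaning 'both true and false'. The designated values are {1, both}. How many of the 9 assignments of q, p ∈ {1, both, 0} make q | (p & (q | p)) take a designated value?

8

Of the 9 assignments, 8 give a value in {1, both}.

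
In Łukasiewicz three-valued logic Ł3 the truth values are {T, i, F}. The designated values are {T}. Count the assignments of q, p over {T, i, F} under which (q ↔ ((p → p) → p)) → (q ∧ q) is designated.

Of the 9 assignments, 6 give a value in {T}.

6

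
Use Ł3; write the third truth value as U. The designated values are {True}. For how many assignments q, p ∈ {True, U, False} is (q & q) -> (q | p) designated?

9

Of the 9 assignments, 9 give a value in {True}.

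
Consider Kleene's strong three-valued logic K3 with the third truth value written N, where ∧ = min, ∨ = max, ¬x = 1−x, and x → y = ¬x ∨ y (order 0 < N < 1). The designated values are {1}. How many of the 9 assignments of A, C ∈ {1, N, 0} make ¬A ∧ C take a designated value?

1

Designated under: (A=0, C=1).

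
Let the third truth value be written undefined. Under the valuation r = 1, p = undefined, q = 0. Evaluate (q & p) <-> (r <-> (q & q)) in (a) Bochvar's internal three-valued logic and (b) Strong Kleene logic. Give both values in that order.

undefined; 1

In Bochvar's internal three-valued logic: q & p = 0 & undefined = undefined
q & q = 0 & 0 = 0
r <-> (q & q) = 1 <-> 0 = 0
(q & p) <-> (r <-> (q & q)) = undefined <-> 0 = undefined
In Strong Kleene logic: q & p = 0 & undefined = 0
q & q = 0 & 0 = 0
r <-> (q & q) = 1 <-> 0 = 0
(q & p) <-> (r <-> (q & q)) = 0 <-> 0 = 1
They differ because Bochvar's internal three-valued logic and Strong Kleene logic treat undefined differently under the binary connectives.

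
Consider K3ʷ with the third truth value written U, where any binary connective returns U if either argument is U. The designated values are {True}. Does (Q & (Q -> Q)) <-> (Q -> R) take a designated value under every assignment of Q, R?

No

Countermodel: Q=True, R=U gives U, which is not designated.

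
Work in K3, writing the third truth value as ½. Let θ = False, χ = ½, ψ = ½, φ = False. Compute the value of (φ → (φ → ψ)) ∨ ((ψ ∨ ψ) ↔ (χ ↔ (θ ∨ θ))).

φ → ψ = False → ½ = True  [¬False ∨ ½]
φ → (φ → ψ) = False → True = True
ψ ∨ ψ = ½ ∨ ½ = ½
θ ∨ θ = False ∨ False = False
χ ↔ (θ ∨ θ) = ½ ↔ False = ½
(ψ ∨ ψ) ↔ (χ ↔ (θ ∨ θ)) = ½ ↔ ½ = ½
(φ → (φ → ψ)) ∨ ((ψ ∨ ψ) ↔ (χ ↔ (θ ∨ θ))) = True ∨ ½ = True

True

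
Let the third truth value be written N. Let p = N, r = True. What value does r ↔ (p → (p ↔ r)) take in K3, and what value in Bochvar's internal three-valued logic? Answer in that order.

In K3: p ↔ r = N ↔ True = N
p → (p ↔ r) = N → N = N  [¬N ∨ N]
r ↔ (p → (p ↔ r)) = True ↔ N = N
In Bochvar's internal three-valued logic: p ↔ r = N ↔ True = N
p → (p ↔ r) = N → N = N  [any arg is the third value ⇒ result is the third value]
r ↔ (p → (p ↔ r)) = True ↔ N = N

N; N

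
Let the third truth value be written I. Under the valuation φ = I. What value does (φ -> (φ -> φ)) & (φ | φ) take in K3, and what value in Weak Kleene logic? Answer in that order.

I; I

In K3: φ -> φ = I -> I = I  [~I | I]
φ -> (φ -> φ) = I -> I = I
φ | φ = I | I = I
(φ -> (φ -> φ)) & (φ | φ) = I & I = I
In Weak Kleene logic: φ -> φ = I -> I = I  [any arg is the third value ⇒ result is the third value]
φ -> (φ -> φ) = I -> I = I
φ | φ = I | I = I
(φ -> (φ -> φ)) & (φ | φ) = I & I = I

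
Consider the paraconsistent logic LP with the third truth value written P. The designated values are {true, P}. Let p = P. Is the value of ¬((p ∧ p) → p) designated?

Yes

p ∧ p = P ∧ P = P
(p ∧ p) → p = P → P = P  [¬P ∨ P]
¬((p ∧ p) → p) = ¬P = P
P ∈ {true, P}.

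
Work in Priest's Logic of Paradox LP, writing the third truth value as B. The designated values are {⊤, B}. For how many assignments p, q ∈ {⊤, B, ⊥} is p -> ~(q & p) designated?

Of the 9 assignments, 8 give a value in {⊤, B}.

8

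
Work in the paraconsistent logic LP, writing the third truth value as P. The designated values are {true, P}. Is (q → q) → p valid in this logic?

No

Countermodel: q=true, p=false gives false, which is not designated.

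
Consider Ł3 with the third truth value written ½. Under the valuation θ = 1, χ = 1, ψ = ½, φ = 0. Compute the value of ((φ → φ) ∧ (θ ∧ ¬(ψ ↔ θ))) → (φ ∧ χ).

φ → φ = 0 → 0 = 1
ψ ↔ θ = ½ ↔ 1 = ½
¬(ψ ↔ θ) = ¬½ = ½
θ ∧ ¬(ψ ↔ θ) = 1 ∧ ½ = ½
(φ → φ) ∧ (θ ∧ ¬(ψ ↔ θ)) = 1 ∧ ½ = ½
φ ∧ χ = 0 ∧ 1 = 0
((φ → φ) ∧ (θ ∧ ¬(ψ ↔ θ))) → (φ ∧ χ) = ½ → 0 = ½

½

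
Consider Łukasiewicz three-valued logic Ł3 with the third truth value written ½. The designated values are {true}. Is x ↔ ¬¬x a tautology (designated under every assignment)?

Yes

Every assignment of x over {true, ½, false} gives a value in {true}.
In particular, with x=½: x ↔ ¬¬x = true.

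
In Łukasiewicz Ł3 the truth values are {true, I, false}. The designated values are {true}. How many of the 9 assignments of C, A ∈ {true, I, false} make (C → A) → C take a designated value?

4

Designated under: (C=true, A=true); (C=true, A=I); (C=true, A=false); (C=I, A=false).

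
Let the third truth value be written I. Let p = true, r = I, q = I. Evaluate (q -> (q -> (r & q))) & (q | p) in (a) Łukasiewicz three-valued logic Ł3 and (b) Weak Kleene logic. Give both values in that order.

In Łukasiewicz three-valued logic Ł3: r & q = I & I = I
q -> (r & q) = I -> I = true  [min(1, 1−½+½)]
q -> (q -> (r & q)) = I -> true = true
q | p = I | true = true
(q -> (q -> (r & q))) & (q | p) = true & true = true
In Weak Kleene logic: r & q = I & I = I
q -> (r & q) = I -> I = I  [any arg is the third value ⇒ result is the third value]
q -> (q -> (r & q)) = I -> I = I
q | p = I | true = I
(q -> (q -> (r & q))) & (q | p) = I & I = I
They differ because Łukasiewicz three-valued logic Ł3 and Weak Kleene logic treat I differently under the binary connectives.

true; I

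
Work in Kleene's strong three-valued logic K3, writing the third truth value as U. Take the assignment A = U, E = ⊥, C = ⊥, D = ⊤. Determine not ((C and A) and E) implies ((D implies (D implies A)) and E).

⊥

C and A = ⊥ and U = ⊥
(C and A) and E = ⊥ and ⊥ = ⊥
not ((C and A) and E) = not ⊥ = ⊤
D implies A = ⊤ implies U = U
D implies (D implies A) = ⊤ implies U = U
(D implies (D implies A)) and E = U and ⊥ = ⊥
not ((C and A) and E) implies ((D implies (D implies A)) and E) = ⊤ implies ⊥ = ⊥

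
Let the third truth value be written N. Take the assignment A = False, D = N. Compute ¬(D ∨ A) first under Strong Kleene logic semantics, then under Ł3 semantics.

N; N

In Strong Kleene logic: D ∨ A = N ∨ False = N
¬(D ∨ A) = ¬N = N
In Ł3: D ∨ A = N ∨ False = N
¬(D ∨ A) = ¬N = N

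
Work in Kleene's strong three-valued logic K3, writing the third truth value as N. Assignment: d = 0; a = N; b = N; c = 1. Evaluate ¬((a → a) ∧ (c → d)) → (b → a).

a → a = N → N = N  [¬N ∨ N]
c → d = 1 → 0 = 0
(a → a) ∧ (c → d) = N ∧ 0 = 0
¬((a → a) ∧ (c → d)) = ¬0 = 1
b → a = N → N = N
¬((a → a) ∧ (c → d)) → (b → a) = 1 → N = N

N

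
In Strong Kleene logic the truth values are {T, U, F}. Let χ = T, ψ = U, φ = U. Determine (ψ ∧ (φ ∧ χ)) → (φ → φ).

U

φ ∧ χ = U ∧ T = U
ψ ∧ (φ ∧ χ) = U ∧ U = U
φ → φ = U → U = U  [¬U ∨ U]
(ψ ∧ (φ ∧ χ)) → (φ → φ) = U → U = U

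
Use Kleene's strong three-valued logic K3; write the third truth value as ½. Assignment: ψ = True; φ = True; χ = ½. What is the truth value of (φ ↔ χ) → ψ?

True

φ ↔ χ = True ↔ ½ = ½
(φ ↔ χ) → ψ = ½ → True = True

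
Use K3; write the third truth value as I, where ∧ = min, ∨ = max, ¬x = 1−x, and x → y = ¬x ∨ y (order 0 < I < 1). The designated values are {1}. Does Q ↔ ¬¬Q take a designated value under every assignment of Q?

No

Countermodel: Q=I gives I, which is not designated.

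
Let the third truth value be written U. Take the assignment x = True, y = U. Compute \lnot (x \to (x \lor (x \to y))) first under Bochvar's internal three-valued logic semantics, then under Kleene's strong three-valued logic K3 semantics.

In Bochvar's internal three-valued logic: x \to y = True \to U = U  [any arg is the third value ⇒ result is the third value]
x \lor (x \to y) = True \lor U = U
x \to (x \lor (x \to y)) = True \to U = U
\lnot (x \to (x \lor (x \to y))) = \lnot U = U
In Kleene's strong three-valued logic K3: x \to y = True \to U = U
x \lor (x \to y) = True \lor U = True
x \to (x \lor (x \to y)) = True \to True = True
\lnot (x \to (x \lor (x \to y))) = \lnot True = False
They differ because Bochvar's internal three-valued logic and Kleene's strong three-valued logic K3 treat U differently under the binary connectives.

U; False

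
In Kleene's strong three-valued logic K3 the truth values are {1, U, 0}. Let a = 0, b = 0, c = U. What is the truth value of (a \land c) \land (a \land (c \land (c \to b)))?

a \land c = 0 \land U = 0
c \to b = U \to 0 = U  [\lnot U \lor 0]
c \land (c \to b) = U \land U = U
a \land (c \land (c \to b)) = 0 \land U = 0
(a \land c) \land (a \land (c \land (c \to b))) = 0 \land 0 = 0

0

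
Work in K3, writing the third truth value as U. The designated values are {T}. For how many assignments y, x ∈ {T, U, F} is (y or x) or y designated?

Of the 9 assignments, 5 give a value in {T}.

5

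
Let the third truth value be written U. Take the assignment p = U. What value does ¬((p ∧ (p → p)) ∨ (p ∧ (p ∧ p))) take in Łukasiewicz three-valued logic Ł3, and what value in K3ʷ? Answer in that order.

In Łukasiewicz three-valued logic Ł3: p → p = U → U = True  [min(1, 1−½+½)]
p ∧ (p → p) = U ∧ True = U
p ∧ p = U ∧ U = U
p ∧ (p ∧ p) = U ∧ U = U
(p ∧ (p → p)) ∨ (p ∧ (p ∧ p)) = U ∨ U = U
¬((p ∧ (p → p)) ∨ (p ∧ (p ∧ p))) = ¬U = U
In K3ʷ: p → p = U → U = U
p ∧ (p → p) = U ∧ U = U
p ∧ p = U ∧ U = U
p ∧ (p ∧ p) = U ∧ U = U
(p ∧ (p → p)) ∨ (p ∧ (p ∧ p)) = U ∨ U = U
¬((p ∧ (p → p)) ∨ (p ∧ (p ∧ p))) = ¬U = U

U; U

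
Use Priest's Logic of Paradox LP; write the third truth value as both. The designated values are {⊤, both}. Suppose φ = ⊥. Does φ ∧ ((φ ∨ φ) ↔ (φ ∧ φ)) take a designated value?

No

φ ∨ φ = ⊥ ∨ ⊥ = ⊥
φ ∧ φ = ⊥ ∧ ⊥ = ⊥
(φ ∨ φ) ↔ (φ ∧ φ) = ⊥ ↔ ⊥ = ⊤
φ ∧ ((φ ∨ φ) ↔ (φ ∧ φ)) = ⊥ ∧ ⊤ = ⊥
⊥ ∉ {⊤, both}.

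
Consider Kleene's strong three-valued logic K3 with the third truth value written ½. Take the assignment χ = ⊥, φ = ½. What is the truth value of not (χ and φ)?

χ and φ = ⊥ and ½ = ⊥
not (χ and φ) = not ⊥ = ⊤

⊤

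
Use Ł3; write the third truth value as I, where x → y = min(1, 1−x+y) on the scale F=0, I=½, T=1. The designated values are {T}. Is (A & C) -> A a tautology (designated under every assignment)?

Yes

Every assignment of A, C over {T, I, F} gives a value in {T}.
In particular, with A=I, C=I: (A & C) -> A = T.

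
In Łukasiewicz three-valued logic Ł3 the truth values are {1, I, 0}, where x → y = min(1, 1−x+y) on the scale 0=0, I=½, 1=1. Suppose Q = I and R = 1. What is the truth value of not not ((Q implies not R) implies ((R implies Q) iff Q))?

not R = not 1 = 0
Q implies not R = I implies 0 = I  [min(1, 1−½+0)]
R implies Q = 1 implies I = I
(R implies Q) iff Q = I iff I = 1
(Q implies not R) implies ((R implies Q) iff Q) = I implies 1 = 1
not ((Q implies not R) implies ((R implies Q) iff Q)) = not 1 = 0
not not ((Q implies not R) implies ((R implies Q) iff Q)) = not 0 = 1

1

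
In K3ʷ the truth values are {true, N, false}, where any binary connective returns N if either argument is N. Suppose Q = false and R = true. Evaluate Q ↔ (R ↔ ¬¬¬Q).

¬Q = ¬false = true
¬¬Q = ¬true = false
¬¬¬Q = ¬false = true
R ↔ ¬¬¬Q = true ↔ true = true
Q ↔ (R ↔ ¬¬¬Q) = false ↔ true = false

false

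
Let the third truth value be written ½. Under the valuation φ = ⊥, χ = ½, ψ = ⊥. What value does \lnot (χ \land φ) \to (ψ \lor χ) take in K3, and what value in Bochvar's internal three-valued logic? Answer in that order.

½; ½

In K3: χ \land φ = ½ \land ⊥ = ⊥
\lnot (χ \land φ) = \lnot ⊥ = ⊤
ψ \lor χ = ⊥ \lor ½ = ½
\lnot (χ \land φ) \to (ψ \lor χ) = ⊤ \to ½ = ½
In Bochvar's internal three-valued logic: χ \land φ = ½ \land ⊥ = ½
\lnot (χ \land φ) = \lnot ½ = ½
ψ \lor χ = ⊥ \lor ½ = ½
\lnot (χ \land φ) \to (ψ \lor χ) = ½ \to ½ = ½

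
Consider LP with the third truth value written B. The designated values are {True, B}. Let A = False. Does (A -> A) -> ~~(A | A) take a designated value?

No

A -> A = False -> False = True
A | A = False | False = False
~(A | A) = ~False = True
~~(A | A) = ~True = False
(A -> A) -> ~~(A | A) = True -> False = False
False ∉ {True, B}.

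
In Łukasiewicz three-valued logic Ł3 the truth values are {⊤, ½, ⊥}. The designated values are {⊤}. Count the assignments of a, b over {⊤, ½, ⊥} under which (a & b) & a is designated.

1

Designated under: (a=⊤, b=⊤).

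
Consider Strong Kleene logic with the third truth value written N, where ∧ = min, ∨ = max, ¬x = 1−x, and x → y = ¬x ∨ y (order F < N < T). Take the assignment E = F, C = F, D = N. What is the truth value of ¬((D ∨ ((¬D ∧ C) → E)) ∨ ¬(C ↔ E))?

F

¬D = ¬N = N
¬D ∧ C = N ∧ F = F
(¬D ∧ C) → E = F → F = T
D ∨ ((¬D ∧ C) → E) = N ∨ T = T
C ↔ E = F ↔ F = T
¬(C ↔ E) = ¬T = F
(D ∨ ((¬D ∧ C) → E)) ∨ ¬(C ↔ E) = T ∨ F = T
¬((D ∨ ((¬D ∧ C) → E)) ∨ ¬(C ↔ E)) = ¬T = F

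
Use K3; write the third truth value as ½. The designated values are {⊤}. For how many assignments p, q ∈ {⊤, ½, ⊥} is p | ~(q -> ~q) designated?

Of the 9 assignments, 5 give a value in {⊤}.

5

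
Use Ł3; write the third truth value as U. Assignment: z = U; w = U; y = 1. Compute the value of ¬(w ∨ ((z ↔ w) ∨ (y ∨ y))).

0

z ↔ w = U ↔ U = 1  [1 − |½−½|]
y ∨ y = 1 ∨ 1 = 1
(z ↔ w) ∨ (y ∨ y) = 1 ∨ 1 = 1
w ∨ ((z ↔ w) ∨ (y ∨ y)) = U ∨ 1 = 1
¬(w ∨ ((z ↔ w) ∨ (y ∨ y))) = ¬1 = 0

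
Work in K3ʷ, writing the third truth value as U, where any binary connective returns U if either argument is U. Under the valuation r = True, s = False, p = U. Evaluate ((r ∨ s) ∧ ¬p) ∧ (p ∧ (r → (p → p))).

r ∨ s = True ∨ False = True
¬p = ¬U = U
(r ∨ s) ∧ ¬p = True ∧ U = U
p → p = U → U = U  [any arg is the third value ⇒ result is the third value]
r → (p → p) = True → U = U
p ∧ (r → (p → p)) = U ∧ U = U
((r ∨ s) ∧ ¬p) ∧ (p ∧ (r → (p → p))) = U ∧ U = U

U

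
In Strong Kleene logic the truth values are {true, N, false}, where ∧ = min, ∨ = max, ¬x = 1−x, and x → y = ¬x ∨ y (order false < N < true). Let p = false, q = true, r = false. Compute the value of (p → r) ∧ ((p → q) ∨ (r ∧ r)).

p → r = false → false = true
p → q = false → true = true
r ∧ r = false ∧ false = false
(p → q) ∨ (r ∧ r) = true ∨ false = true
(p → r) ∧ ((p → q) ∨ (r ∧ r)) = true ∧ true = true

true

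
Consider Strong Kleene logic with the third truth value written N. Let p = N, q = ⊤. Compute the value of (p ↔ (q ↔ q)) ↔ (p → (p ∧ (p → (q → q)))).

q ↔ q = ⊤ ↔ ⊤ = ⊤
p ↔ (q ↔ q) = N ↔ ⊤ = N
q → q = ⊤ → ⊤ = ⊤
p → (q → q) = N → ⊤ = ⊤  [¬N ∨ ⊤]
p ∧ (p → (q → q)) = N ∧ ⊤ = N
p → (p ∧ (p → (q → q))) = N → N = N
(p ↔ (q ↔ q)) ↔ (p → (p ∧ (p → (q → q)))) = N ↔ N = N

N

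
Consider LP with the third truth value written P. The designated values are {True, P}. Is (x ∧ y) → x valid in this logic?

Yes

Every assignment of x, y over {True, P, False} gives a value in {True, P}.
In particular, with x=P, y=P: (x ∧ y) → x = P.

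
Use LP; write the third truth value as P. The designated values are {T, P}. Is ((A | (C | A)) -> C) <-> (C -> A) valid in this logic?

No

Countermodel: A=T, C=F gives F, which is not designated.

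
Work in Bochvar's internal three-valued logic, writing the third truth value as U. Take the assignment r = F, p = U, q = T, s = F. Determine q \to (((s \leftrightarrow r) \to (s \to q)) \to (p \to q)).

U

s \leftrightarrow r = F \leftrightarrow F = T
s \to q = F \to T = T
(s \leftrightarrow r) \to (s \to q) = T \to T = T
p \to q = U \to T = U  [any arg is the third value ⇒ result is the third value]
((s \leftrightarrow r) \to (s \to q)) \to (p \to q) = T \to U = U
q \to (((s \leftrightarrow r) \to (s \to q)) \to (p \to q)) = T \to U = U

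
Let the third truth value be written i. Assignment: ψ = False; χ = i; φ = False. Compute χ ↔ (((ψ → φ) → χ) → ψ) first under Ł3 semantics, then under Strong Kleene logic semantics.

True; i

In Ł3: ψ → φ = False → False = True
(ψ → φ) → χ = True → i = i  [min(1, 1−1+½)]
((ψ → φ) → χ) → ψ = i → False = i
χ ↔ (((ψ → φ) → χ) → ψ) = i ↔ i = True
In Strong Kleene logic: ψ → φ = False → False = True
(ψ → φ) → χ = True → i = i  [¬True ∨ i]
((ψ → φ) → χ) → ψ = i → False = i
χ ↔ (((ψ → φ) → χ) → ψ) = i ↔ i = i
They differ because Ł3 and Strong Kleene logic treat i differently under implication.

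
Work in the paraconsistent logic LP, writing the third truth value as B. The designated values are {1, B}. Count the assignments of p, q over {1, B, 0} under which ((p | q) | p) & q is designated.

Of the 9 assignments, 6 give a value in {1, B}.

6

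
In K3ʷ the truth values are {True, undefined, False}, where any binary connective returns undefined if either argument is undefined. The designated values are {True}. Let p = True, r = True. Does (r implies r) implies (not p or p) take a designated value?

r implies r = True implies True = True
not p = not True = False
not p or p = False or True = True
(r implies r) implies (not p or p) = True implies True = True
True ∈ {True}.

Yes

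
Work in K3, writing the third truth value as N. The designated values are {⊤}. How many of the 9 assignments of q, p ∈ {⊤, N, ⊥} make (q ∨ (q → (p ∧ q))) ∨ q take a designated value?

Of the 9 assignments, 6 give a value in {⊤}.

6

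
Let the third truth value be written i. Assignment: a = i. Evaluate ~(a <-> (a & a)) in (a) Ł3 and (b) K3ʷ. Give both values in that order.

false; i

In Ł3: a & a = i & i = i
a <-> (a & a) = i <-> i = true
~(a <-> (a & a)) = ~true = false
In K3ʷ: a & a = i & i = i
a <-> (a & a) = i <-> i = i
~(a <-> (a & a)) = ~i = i
They differ because Ł3 and K3ʷ treat i differently under the binary connectives.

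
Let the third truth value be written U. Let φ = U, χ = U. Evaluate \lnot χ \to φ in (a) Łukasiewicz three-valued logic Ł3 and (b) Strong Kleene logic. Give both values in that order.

In Łukasiewicz three-valued logic Ł3: \lnot χ = \lnot U = U
\lnot χ \to φ = U \to U = True  [min(1, 1−½+½)]
In Strong Kleene logic: \lnot χ = \lnot U = U
\lnot χ \to φ = U \to U = U  [\lnot U \lor U]
They differ because Łukasiewicz three-valued logic Ł3 and Strong Kleene logic treat U differently under implication.

True; U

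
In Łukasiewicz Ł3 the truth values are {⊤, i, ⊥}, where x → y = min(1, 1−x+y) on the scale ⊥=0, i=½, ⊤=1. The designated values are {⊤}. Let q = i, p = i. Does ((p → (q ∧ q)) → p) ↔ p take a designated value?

Yes

q ∧ q = i ∧ i = i
p → (q ∧ q) = i → i = ⊤  [min(1, 1−½+½)]
(p → (q ∧ q)) → p = ⊤ → i = i
((p → (q ∧ q)) → p) ↔ p = i ↔ i = ⊤
⊤ ∈ {⊤}.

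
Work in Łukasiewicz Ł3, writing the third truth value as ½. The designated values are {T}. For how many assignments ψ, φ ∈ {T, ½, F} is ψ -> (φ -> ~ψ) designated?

7

Of the 9 assignments, 7 give a value in {T}.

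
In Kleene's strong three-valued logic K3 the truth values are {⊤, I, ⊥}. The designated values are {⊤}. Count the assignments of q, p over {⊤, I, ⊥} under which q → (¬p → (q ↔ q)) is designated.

7

Of the 9 assignments, 7 give a value in {⊤}.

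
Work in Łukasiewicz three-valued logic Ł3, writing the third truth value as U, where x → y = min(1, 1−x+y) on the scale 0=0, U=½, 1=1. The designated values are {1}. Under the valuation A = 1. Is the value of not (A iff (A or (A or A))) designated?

No

A or A = 1 or 1 = 1
A or (A or A) = 1 or 1 = 1
A iff (A or (A or A)) = 1 iff 1 = 1
not (A iff (A or (A or A))) = not 1 = 0
0 ∉ {1}.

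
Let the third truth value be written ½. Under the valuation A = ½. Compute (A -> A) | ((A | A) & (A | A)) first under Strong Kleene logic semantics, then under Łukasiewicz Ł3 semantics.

In Strong Kleene logic: A -> A = ½ -> ½ = ½  [~½ | ½]
A | A = ½ | ½ = ½
A | A = ½ | ½ = ½
(A | A) & (A | A) = ½ & ½ = ½
(A -> A) | ((A | A) & (A | A)) = ½ | ½ = ½
In Łukasiewicz Ł3: A -> A = ½ -> ½ = true
A | A = ½ | ½ = ½
A | A = ½ | ½ = ½
(A | A) & (A | A) = ½ & ½ = ½
(A -> A) | ((A | A) & (A | A)) = true | ½ = true
They differ because Strong Kleene logic and Łukasiewicz Ł3 treat ½ differently under implication.

½; true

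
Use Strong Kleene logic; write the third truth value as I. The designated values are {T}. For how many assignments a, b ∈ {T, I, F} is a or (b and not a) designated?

Designated under: (a=T, b=T); (a=T, b=I); (a=T, b=F); (a=F, b=T).

4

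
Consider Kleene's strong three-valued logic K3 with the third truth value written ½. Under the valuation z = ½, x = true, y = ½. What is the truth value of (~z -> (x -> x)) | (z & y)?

true

~z = ~½ = ½
x -> x = true -> true = true
~z -> (x -> x) = ½ -> true = true  [~½ | true]
z & y = ½ & ½ = ½
(~z -> (x -> x)) | (z & y) = true | ½ = true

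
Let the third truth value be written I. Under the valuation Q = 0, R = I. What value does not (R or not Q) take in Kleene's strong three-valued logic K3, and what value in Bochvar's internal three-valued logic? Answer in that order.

In Kleene's strong three-valued logic K3: not Q = not 0 = 1
R or not Q = I or 1 = 1
not (R or not Q) = not 1 = 0
In Bochvar's internal three-valued logic: not Q = not 0 = 1
R or not Q = I or 1 = I
not (R or not Q) = not I = I
They differ because Kleene's strong three-valued logic K3 and Bochvar's internal three-valued logic treat I differently under the binary connectives.

0; I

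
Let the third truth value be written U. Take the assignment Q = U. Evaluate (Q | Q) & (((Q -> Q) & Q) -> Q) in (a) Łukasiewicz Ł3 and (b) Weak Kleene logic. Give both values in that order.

In Łukasiewicz Ł3: Q | Q = U | U = U
Q -> Q = U -> U = 1  [min(1, 1−½+½)]
(Q -> Q) & Q = 1 & U = U
((Q -> Q) & Q) -> Q = U -> U = 1
(Q | Q) & (((Q -> Q) & Q) -> Q) = U & 1 = U
In Weak Kleene logic: Q | Q = U | U = U
Q -> Q = U -> U = U  [any arg is the third value ⇒ result is the third value]
(Q -> Q) & Q = U & U = U
((Q -> Q) & Q) -> Q = U -> U = U
(Q | Q) & (((Q -> Q) & Q) -> Q) = U & U = U

U; U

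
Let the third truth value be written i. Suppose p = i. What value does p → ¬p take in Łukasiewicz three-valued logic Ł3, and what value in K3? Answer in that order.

In Łukasiewicz three-valued logic Ł3: ¬p = ¬i = i
p → ¬p = i → i = 1  [min(1, 1−½+½)]
In K3: ¬p = ¬i = i
p → ¬p = i → i = i  [¬i ∨ i]
They differ because Łukasiewicz three-valued logic Ł3 and K3 treat i differently under implication.

1; i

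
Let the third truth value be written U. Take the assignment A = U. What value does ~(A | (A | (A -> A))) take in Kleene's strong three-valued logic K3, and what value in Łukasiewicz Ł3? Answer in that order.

U; F

In Kleene's strong three-valued logic K3: A -> A = U -> U = U  [~U | U]
A | (A -> A) = U | U = U
A | (A | (A -> A)) = U | U = U
~(A | (A | (A -> A))) = ~U = U
In Łukasiewicz Ł3: A -> A = U -> U = T  [min(1, 1−½+½)]
A | (A -> A) = U | T = T
A | (A | (A -> A)) = U | T = T
~(A | (A | (A -> A))) = ~T = F
They differ because Kleene's strong three-valued logic K3 and Łukasiewicz Ł3 treat U differently under implication.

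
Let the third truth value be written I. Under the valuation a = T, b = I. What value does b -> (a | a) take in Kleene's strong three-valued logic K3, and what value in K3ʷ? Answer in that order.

In Kleene's strong three-valued logic K3: a | a = T | T = T
b -> (a | a) = I -> T = T  [~I | T]
In K3ʷ: a | a = T | T = T
b -> (a | a) = I -> T = I  [any arg is the third value ⇒ result is the third value]
They differ because Kleene's strong three-valued logic K3 and K3ʷ treat I differently under the binary connectives.

T; I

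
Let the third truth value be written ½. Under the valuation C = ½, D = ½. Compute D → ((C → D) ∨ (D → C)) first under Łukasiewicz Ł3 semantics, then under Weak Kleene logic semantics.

True; ½

In Łukasiewicz Ł3: C → D = ½ → ½ = True  [min(1, 1−½+½)]
D → C = ½ → ½ = True
(C → D) ∨ (D → C) = True ∨ True = True
D → ((C → D) ∨ (D → C)) = ½ → True = True
In Weak Kleene logic: C → D = ½ → ½ = ½  [any arg is the third value ⇒ result is the third value]
D → C = ½ → ½ = ½
(C → D) ∨ (D → C) = ½ ∨ ½ = ½
D → ((C → D) ∨ (D → C)) = ½ → ½ = ½
They differ because Łukasiewicz Ł3 and Weak Kleene logic treat ½ differently under the binary connectives.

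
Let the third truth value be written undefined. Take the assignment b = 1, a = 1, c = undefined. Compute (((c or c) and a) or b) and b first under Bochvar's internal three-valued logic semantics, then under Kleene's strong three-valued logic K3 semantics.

undefined; 1

In Bochvar's internal three-valued logic: c or c = undefined or undefined = undefined
(c or c) and a = undefined and 1 = undefined
((c or c) and a) or b = undefined or 1 = undefined
(((c or c) and a) or b) and b = undefined and 1 = undefined
In Kleene's strong three-valued logic K3: c or c = undefined or undefined = undefined
(c or c) and a = undefined and 1 = undefined
((c or c) and a) or b = undefined or 1 = 1
(((c or c) and a) or b) and b = 1 and 1 = 1
They differ because Bochvar's internal three-valued logic and Kleene's strong three-valued logic K3 treat undefined differently under the binary connectives.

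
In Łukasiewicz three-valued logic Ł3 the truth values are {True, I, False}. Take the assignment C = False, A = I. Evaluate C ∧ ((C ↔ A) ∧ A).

C ↔ A = False ↔ I = I  [1 − |0−½|]
(C ↔ A) ∧ A = I ∧ I = I
C ∧ ((C ↔ A) ∧ A) = False ∧ I = False

False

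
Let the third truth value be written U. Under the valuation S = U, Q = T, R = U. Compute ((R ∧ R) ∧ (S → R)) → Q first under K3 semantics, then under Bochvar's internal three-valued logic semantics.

In K3: R ∧ R = U ∧ U = U
S → R = U → U = U
(R ∧ R) ∧ (S → R) = U ∧ U = U
((R ∧ R) ∧ (S → R)) → Q = U → T = T
In Bochvar's internal three-valued logic: R ∧ R = U ∧ U = U
S → R = U → U = U  [any arg is the third value ⇒ result is the third value]
(R ∧ R) ∧ (S → R) = U ∧ U = U
((R ∧ R) ∧ (S → R)) → Q = U → T = U
They differ because K3 and Bochvar's internal three-valued logic treat U differently under the binary connectives.

T; U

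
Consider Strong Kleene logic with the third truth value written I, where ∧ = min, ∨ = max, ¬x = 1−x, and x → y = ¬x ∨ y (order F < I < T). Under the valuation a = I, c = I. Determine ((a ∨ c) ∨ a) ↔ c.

a ∨ c = I ∨ I = I
(a ∨ c) ∨ a = I ∨ I = I
((a ∨ c) ∨ a) ↔ c = I ↔ I = I

I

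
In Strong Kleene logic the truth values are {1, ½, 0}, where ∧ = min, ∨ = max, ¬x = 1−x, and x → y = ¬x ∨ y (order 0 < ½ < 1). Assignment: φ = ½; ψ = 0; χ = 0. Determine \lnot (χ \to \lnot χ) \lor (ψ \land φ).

0

\lnot χ = \lnot 0 = 1
χ \to \lnot χ = 0 \to 1 = 1
\lnot (χ \to \lnot χ) = \lnot 1 = 0
ψ \land φ = 0 \land ½ = 0
\lnot (χ \to \lnot χ) \lor (ψ \land φ) = 0 \lor 0 = 0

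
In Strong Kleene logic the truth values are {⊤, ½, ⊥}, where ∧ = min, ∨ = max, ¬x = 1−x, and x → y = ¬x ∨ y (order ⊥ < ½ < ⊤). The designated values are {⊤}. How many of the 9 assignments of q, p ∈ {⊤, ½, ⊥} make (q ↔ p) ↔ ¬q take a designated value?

Designated under: (q=⊤, p=⊥); (q=⊥, p=⊥).

2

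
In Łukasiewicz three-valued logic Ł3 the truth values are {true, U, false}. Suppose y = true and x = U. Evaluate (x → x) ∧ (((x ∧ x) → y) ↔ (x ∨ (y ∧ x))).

U

x → x = U → U = true  [min(1, 1−½+½)]
x ∧ x = U ∧ U = U
(x ∧ x) → y = U → true = true
y ∧ x = true ∧ U = U
x ∨ (y ∧ x) = U ∨ U = U
((x ∧ x) → y) ↔ (x ∨ (y ∧ x)) = true ↔ U = U
(x → x) ∧ (((x ∧ x) → y) ↔ (x ∨ (y ∧ x))) = true ∧ U = U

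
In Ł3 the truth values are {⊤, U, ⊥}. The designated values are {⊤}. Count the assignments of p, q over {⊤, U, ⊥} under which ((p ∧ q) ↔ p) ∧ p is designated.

1

Designated under: (p=⊤, q=⊤).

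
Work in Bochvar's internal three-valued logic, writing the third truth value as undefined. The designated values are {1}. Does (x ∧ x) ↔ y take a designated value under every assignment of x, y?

No

Countermodel: x=1, y=undefined gives undefined, which is not designated.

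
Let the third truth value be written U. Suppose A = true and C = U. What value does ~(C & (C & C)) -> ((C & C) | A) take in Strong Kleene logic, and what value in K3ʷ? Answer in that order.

true; U

In Strong Kleene logic: C & C = U & U = U
C & (C & C) = U & U = U
~(C & (C & C)) = ~U = U
C & C = U & U = U
(C & C) | A = U | true = true
~(C & (C & C)) -> ((C & C) | A) = U -> true = true
In K3ʷ: C & C = U & U = U
C & (C & C) = U & U = U
~(C & (C & C)) = ~U = U
C & C = U & U = U
(C & C) | A = U | true = U
~(C & (C & C)) -> ((C & C) | A) = U -> U = U  [any arg is the third value ⇒ result is the third value]
They differ because Strong Kleene logic and K3ʷ treat U differently under the binary connectives.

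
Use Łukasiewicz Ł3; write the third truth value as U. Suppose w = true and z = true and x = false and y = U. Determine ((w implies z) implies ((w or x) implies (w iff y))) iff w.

w implies z = true implies true = true
w or x = true or false = true
w iff y = true iff U = U
(w or x) implies (w iff y) = true implies U = U
(w implies z) implies ((w or x) implies (w iff y)) = true implies U = U
((w implies z) implies ((w or x) implies (w iff y))) iff w = U iff true = U

U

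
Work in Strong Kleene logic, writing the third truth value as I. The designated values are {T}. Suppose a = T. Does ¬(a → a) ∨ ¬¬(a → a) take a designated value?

a → a = T → T = T
¬(a → a) = ¬T = F
a → a = T → T = T
¬(a → a) = ¬T = F
¬¬(a → a) = ¬F = T
¬(a → a) ∨ ¬¬(a → a) = F ∨ T = T
T ∈ {T}.

Yes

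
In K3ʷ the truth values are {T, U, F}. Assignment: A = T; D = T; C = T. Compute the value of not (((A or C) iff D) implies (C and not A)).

T

A or C = T or T = T
(A or C) iff D = T iff T = T
not A = not T = F
C and not A = T and F = F
((A or C) iff D) implies (C and not A) = T implies F = F
not (((A or C) iff D) implies (C and not A)) = not F = T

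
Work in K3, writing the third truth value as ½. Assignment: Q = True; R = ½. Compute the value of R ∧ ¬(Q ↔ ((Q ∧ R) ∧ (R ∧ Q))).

½

Q ∧ R = True ∧ ½ = ½
R ∧ Q = ½ ∧ True = ½
(Q ∧ R) ∧ (R ∧ Q) = ½ ∧ ½ = ½
Q ↔ ((Q ∧ R) ∧ (R ∧ Q)) = True ↔ ½ = ½
¬(Q ↔ ((Q ∧ R) ∧ (R ∧ Q))) = ¬½ = ½
R ∧ ¬(Q ↔ ((Q ∧ R) ∧ (R ∧ Q))) = ½ ∧ ½ = ½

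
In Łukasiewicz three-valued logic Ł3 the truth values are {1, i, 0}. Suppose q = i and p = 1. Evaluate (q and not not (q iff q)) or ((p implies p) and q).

q iff q = i iff i = 1
not (q iff q) = not 1 = 0
not not (q iff q) = not 0 = 1
q and not not (q iff q) = i and 1 = i
p implies p = 1 implies 1 = 1
(p implies p) and q = 1 and i = i
(q and not not (q iff q)) or ((p implies p) and q) = i or i = i

i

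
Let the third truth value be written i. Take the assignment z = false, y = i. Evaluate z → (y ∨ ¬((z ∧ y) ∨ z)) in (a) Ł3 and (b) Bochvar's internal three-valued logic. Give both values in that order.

true; i

In Ł3: z ∧ y = false ∧ i = false
(z ∧ y) ∨ z = false ∨ false = false
¬((z ∧ y) ∨ z) = ¬false = true
y ∨ ¬((z ∧ y) ∨ z) = i ∨ true = true
z → (y ∨ ¬((z ∧ y) ∨ z)) = false → true = true
In Bochvar's internal three-valued logic: z ∧ y = false ∧ i = i
(z ∧ y) ∨ z = i ∨ false = i
¬((z ∧ y) ∨ z) = ¬i = i
y ∨ ¬((z ∧ y) ∨ z) = i ∨ i = i
z → (y ∨ ¬((z ∧ y) ∨ z)) = false → i = i  [any arg is the third value ⇒ result is the third value]
They differ because Ł3 and Bochvar's internal three-valued logic treat i differently under the binary connectives.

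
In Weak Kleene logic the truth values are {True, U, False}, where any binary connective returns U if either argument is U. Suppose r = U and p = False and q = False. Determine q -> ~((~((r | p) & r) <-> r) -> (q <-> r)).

r | p = U | False = U
(r | p) & r = U & U = U
~((r | p) & r) = ~U = U
~((r | p) & r) <-> r = U <-> U = U
q <-> r = False <-> U = U
(~((r | p) & r) <-> r) -> (q <-> r) = U -> U = U
~((~((r | p) & r) <-> r) -> (q <-> r)) = ~U = U
q -> ~((~((r | p) & r) <-> r) -> (q <-> r)) = False -> U = U

U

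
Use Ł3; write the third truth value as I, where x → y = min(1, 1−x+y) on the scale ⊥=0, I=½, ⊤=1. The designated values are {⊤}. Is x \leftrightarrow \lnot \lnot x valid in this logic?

Every assignment of x over {⊤, I, ⊥} gives a value in {⊤}.
In particular, with x=I: x \leftrightarrow \lnot \lnot x = ⊤.

Yes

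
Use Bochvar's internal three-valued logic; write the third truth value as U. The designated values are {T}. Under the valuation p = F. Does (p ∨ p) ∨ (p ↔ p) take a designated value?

Yes

p ∨ p = F ∨ F = F
p ↔ p = F ↔ F = T
(p ∨ p) ∨ (p ↔ p) = F ∨ T = T
T ∈ {T}.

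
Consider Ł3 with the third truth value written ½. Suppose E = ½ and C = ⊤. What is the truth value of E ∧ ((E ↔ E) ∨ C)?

½

E ↔ E = ½ ↔ ½ = ⊤  [1 − |½−½|]
(E ↔ E) ∨ C = ⊤ ∨ ⊤ = ⊤
E ∧ ((E ↔ E) ∨ C) = ½ ∧ ⊤ = ½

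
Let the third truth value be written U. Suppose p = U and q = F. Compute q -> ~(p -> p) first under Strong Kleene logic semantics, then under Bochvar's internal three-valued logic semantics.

In Strong Kleene logic: p -> p = U -> U = U
~(p -> p) = ~U = U
q -> ~(p -> p) = F -> U = T
In Bochvar's internal three-valued logic: p -> p = U -> U = U
~(p -> p) = ~U = U
q -> ~(p -> p) = F -> U = U
They differ because Strong Kleene logic and Bochvar's internal three-valued logic treat U differently under the binary connectives.

T; U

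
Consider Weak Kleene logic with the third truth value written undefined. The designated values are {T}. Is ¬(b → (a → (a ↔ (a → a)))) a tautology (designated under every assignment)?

Countermodel: b=T, a=T gives F, which is not designated.

No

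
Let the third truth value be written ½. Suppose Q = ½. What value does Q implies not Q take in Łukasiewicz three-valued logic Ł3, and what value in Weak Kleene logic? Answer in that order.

1; ½

In Łukasiewicz three-valued logic Ł3: not Q = not ½ = ½
Q implies not Q = ½ implies ½ = 1
In Weak Kleene logic: not Q = not ½ = ½
Q implies not Q = ½ implies ½ = ½  [any arg is the third value ⇒ result is the third value]
They differ because Łukasiewicz three-valued logic Ł3 and Weak Kleene logic treat ½ differently under the binary connectives.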